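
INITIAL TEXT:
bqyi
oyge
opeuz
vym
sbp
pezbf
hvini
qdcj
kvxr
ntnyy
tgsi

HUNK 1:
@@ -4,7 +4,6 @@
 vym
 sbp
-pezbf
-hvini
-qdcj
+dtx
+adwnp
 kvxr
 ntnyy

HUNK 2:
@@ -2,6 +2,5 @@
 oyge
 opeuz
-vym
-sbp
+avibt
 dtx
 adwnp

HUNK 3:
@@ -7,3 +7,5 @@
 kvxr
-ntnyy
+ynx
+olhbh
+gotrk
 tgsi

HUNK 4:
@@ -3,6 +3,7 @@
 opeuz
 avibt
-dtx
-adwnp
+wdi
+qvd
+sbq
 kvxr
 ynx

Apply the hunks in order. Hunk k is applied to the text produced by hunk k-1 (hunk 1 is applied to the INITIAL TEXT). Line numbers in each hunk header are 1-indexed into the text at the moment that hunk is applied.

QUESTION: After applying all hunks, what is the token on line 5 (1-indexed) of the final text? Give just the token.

Hunk 1: at line 4 remove [pezbf,hvini,qdcj] add [dtx,adwnp] -> 10 lines: bqyi oyge opeuz vym sbp dtx adwnp kvxr ntnyy tgsi
Hunk 2: at line 2 remove [vym,sbp] add [avibt] -> 9 lines: bqyi oyge opeuz avibt dtx adwnp kvxr ntnyy tgsi
Hunk 3: at line 7 remove [ntnyy] add [ynx,olhbh,gotrk] -> 11 lines: bqyi oyge opeuz avibt dtx adwnp kvxr ynx olhbh gotrk tgsi
Hunk 4: at line 3 remove [dtx,adwnp] add [wdi,qvd,sbq] -> 12 lines: bqyi oyge opeuz avibt wdi qvd sbq kvxr ynx olhbh gotrk tgsi
Final line 5: wdi

Answer: wdi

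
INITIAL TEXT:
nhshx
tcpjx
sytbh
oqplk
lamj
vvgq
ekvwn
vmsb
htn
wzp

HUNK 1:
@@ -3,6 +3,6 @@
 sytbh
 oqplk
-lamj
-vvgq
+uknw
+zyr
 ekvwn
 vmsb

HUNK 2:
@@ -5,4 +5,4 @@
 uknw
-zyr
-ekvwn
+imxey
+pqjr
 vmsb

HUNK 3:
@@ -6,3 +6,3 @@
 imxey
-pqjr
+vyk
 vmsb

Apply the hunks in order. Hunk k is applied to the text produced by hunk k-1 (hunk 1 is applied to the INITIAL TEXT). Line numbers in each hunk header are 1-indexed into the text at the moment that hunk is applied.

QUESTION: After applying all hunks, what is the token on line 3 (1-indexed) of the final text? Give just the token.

Answer: sytbh

Derivation:
Hunk 1: at line 3 remove [lamj,vvgq] add [uknw,zyr] -> 10 lines: nhshx tcpjx sytbh oqplk uknw zyr ekvwn vmsb htn wzp
Hunk 2: at line 5 remove [zyr,ekvwn] add [imxey,pqjr] -> 10 lines: nhshx tcpjx sytbh oqplk uknw imxey pqjr vmsb htn wzp
Hunk 3: at line 6 remove [pqjr] add [vyk] -> 10 lines: nhshx tcpjx sytbh oqplk uknw imxey vyk vmsb htn wzp
Final line 3: sytbh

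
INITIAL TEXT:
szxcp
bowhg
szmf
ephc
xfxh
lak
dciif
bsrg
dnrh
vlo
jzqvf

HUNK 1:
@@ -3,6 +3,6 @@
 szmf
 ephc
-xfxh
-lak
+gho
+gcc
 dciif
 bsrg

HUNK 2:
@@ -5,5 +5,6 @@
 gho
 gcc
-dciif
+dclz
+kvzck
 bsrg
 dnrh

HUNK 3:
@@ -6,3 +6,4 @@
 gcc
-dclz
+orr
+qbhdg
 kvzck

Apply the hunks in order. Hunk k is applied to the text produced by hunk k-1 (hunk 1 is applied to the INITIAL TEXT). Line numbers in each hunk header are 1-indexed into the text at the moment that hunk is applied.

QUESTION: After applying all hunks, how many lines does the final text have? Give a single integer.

Hunk 1: at line 3 remove [xfxh,lak] add [gho,gcc] -> 11 lines: szxcp bowhg szmf ephc gho gcc dciif bsrg dnrh vlo jzqvf
Hunk 2: at line 5 remove [dciif] add [dclz,kvzck] -> 12 lines: szxcp bowhg szmf ephc gho gcc dclz kvzck bsrg dnrh vlo jzqvf
Hunk 3: at line 6 remove [dclz] add [orr,qbhdg] -> 13 lines: szxcp bowhg szmf ephc gho gcc orr qbhdg kvzck bsrg dnrh vlo jzqvf
Final line count: 13

Answer: 13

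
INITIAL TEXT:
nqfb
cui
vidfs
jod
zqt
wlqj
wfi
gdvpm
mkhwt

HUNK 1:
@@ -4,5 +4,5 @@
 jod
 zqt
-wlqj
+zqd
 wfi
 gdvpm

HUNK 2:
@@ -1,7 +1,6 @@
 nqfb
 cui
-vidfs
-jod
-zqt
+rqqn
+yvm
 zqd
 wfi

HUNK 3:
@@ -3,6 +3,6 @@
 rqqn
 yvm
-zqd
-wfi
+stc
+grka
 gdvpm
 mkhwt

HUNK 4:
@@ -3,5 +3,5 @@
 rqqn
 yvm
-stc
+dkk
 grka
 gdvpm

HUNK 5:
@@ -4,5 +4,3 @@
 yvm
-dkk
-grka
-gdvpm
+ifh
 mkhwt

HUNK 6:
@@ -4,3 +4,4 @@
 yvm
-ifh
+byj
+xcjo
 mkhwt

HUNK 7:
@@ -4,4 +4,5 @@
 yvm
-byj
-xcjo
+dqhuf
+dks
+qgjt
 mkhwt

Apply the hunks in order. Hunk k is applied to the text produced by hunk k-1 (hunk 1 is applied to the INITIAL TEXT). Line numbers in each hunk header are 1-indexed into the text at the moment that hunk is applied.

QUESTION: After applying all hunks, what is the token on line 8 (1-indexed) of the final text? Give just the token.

Answer: mkhwt

Derivation:
Hunk 1: at line 4 remove [wlqj] add [zqd] -> 9 lines: nqfb cui vidfs jod zqt zqd wfi gdvpm mkhwt
Hunk 2: at line 1 remove [vidfs,jod,zqt] add [rqqn,yvm] -> 8 lines: nqfb cui rqqn yvm zqd wfi gdvpm mkhwt
Hunk 3: at line 3 remove [zqd,wfi] add [stc,grka] -> 8 lines: nqfb cui rqqn yvm stc grka gdvpm mkhwt
Hunk 4: at line 3 remove [stc] add [dkk] -> 8 lines: nqfb cui rqqn yvm dkk grka gdvpm mkhwt
Hunk 5: at line 4 remove [dkk,grka,gdvpm] add [ifh] -> 6 lines: nqfb cui rqqn yvm ifh mkhwt
Hunk 6: at line 4 remove [ifh] add [byj,xcjo] -> 7 lines: nqfb cui rqqn yvm byj xcjo mkhwt
Hunk 7: at line 4 remove [byj,xcjo] add [dqhuf,dks,qgjt] -> 8 lines: nqfb cui rqqn yvm dqhuf dks qgjt mkhwt
Final line 8: mkhwt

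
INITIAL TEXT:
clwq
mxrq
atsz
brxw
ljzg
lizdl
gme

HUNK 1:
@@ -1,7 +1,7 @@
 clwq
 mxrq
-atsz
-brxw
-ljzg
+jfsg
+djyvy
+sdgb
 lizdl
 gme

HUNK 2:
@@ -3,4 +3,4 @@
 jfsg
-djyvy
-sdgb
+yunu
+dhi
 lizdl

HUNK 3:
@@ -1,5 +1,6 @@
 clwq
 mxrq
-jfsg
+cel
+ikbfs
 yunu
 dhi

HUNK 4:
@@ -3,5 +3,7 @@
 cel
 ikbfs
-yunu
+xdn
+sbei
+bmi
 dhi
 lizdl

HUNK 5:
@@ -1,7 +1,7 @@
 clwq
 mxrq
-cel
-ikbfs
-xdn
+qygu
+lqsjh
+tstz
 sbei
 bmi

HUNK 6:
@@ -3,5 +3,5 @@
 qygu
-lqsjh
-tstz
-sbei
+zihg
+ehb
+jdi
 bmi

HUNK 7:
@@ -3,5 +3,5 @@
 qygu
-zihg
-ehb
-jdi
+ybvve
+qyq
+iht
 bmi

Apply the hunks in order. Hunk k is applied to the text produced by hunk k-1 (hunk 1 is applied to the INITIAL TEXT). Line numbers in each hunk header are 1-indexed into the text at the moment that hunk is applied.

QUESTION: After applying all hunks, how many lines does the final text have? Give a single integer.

Answer: 10

Derivation:
Hunk 1: at line 1 remove [atsz,brxw,ljzg] add [jfsg,djyvy,sdgb] -> 7 lines: clwq mxrq jfsg djyvy sdgb lizdl gme
Hunk 2: at line 3 remove [djyvy,sdgb] add [yunu,dhi] -> 7 lines: clwq mxrq jfsg yunu dhi lizdl gme
Hunk 3: at line 1 remove [jfsg] add [cel,ikbfs] -> 8 lines: clwq mxrq cel ikbfs yunu dhi lizdl gme
Hunk 4: at line 3 remove [yunu] add [xdn,sbei,bmi] -> 10 lines: clwq mxrq cel ikbfs xdn sbei bmi dhi lizdl gme
Hunk 5: at line 1 remove [cel,ikbfs,xdn] add [qygu,lqsjh,tstz] -> 10 lines: clwq mxrq qygu lqsjh tstz sbei bmi dhi lizdl gme
Hunk 6: at line 3 remove [lqsjh,tstz,sbei] add [zihg,ehb,jdi] -> 10 lines: clwq mxrq qygu zihg ehb jdi bmi dhi lizdl gme
Hunk 7: at line 3 remove [zihg,ehb,jdi] add [ybvve,qyq,iht] -> 10 lines: clwq mxrq qygu ybvve qyq iht bmi dhi lizdl gme
Final line count: 10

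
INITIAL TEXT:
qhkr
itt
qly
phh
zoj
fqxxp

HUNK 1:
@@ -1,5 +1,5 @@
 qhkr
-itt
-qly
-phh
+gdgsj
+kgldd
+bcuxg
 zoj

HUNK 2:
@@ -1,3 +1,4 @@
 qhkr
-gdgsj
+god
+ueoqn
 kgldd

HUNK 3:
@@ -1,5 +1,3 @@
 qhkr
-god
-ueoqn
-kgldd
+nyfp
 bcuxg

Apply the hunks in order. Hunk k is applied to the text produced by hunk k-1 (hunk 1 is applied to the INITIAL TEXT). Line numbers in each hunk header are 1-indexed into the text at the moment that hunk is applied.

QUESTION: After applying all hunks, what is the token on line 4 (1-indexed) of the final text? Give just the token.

Answer: zoj

Derivation:
Hunk 1: at line 1 remove [itt,qly,phh] add [gdgsj,kgldd,bcuxg] -> 6 lines: qhkr gdgsj kgldd bcuxg zoj fqxxp
Hunk 2: at line 1 remove [gdgsj] add [god,ueoqn] -> 7 lines: qhkr god ueoqn kgldd bcuxg zoj fqxxp
Hunk 3: at line 1 remove [god,ueoqn,kgldd] add [nyfp] -> 5 lines: qhkr nyfp bcuxg zoj fqxxp
Final line 4: zoj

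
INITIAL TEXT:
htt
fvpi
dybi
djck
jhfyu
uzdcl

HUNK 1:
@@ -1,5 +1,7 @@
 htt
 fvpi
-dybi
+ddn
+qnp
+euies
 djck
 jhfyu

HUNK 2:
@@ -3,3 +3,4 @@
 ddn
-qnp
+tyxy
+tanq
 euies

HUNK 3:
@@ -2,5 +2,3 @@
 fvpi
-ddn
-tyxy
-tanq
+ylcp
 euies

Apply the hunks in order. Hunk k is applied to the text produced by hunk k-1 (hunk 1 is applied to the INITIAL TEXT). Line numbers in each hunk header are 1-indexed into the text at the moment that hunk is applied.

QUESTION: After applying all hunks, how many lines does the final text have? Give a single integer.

Hunk 1: at line 1 remove [dybi] add [ddn,qnp,euies] -> 8 lines: htt fvpi ddn qnp euies djck jhfyu uzdcl
Hunk 2: at line 3 remove [qnp] add [tyxy,tanq] -> 9 lines: htt fvpi ddn tyxy tanq euies djck jhfyu uzdcl
Hunk 3: at line 2 remove [ddn,tyxy,tanq] add [ylcp] -> 7 lines: htt fvpi ylcp euies djck jhfyu uzdcl
Final line count: 7

Answer: 7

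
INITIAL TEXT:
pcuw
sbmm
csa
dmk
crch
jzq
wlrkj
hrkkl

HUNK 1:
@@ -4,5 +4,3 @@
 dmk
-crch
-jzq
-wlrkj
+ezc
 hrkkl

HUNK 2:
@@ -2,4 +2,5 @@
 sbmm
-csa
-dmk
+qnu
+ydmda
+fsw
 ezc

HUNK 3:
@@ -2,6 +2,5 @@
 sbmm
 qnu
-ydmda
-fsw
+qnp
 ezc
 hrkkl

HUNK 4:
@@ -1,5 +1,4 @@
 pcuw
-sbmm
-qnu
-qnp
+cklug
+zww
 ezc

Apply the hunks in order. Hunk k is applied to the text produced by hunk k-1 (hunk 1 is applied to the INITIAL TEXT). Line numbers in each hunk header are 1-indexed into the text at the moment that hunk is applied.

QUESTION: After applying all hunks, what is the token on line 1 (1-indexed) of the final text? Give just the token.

Hunk 1: at line 4 remove [crch,jzq,wlrkj] add [ezc] -> 6 lines: pcuw sbmm csa dmk ezc hrkkl
Hunk 2: at line 2 remove [csa,dmk] add [qnu,ydmda,fsw] -> 7 lines: pcuw sbmm qnu ydmda fsw ezc hrkkl
Hunk 3: at line 2 remove [ydmda,fsw] add [qnp] -> 6 lines: pcuw sbmm qnu qnp ezc hrkkl
Hunk 4: at line 1 remove [sbmm,qnu,qnp] add [cklug,zww] -> 5 lines: pcuw cklug zww ezc hrkkl
Final line 1: pcuw

Answer: pcuw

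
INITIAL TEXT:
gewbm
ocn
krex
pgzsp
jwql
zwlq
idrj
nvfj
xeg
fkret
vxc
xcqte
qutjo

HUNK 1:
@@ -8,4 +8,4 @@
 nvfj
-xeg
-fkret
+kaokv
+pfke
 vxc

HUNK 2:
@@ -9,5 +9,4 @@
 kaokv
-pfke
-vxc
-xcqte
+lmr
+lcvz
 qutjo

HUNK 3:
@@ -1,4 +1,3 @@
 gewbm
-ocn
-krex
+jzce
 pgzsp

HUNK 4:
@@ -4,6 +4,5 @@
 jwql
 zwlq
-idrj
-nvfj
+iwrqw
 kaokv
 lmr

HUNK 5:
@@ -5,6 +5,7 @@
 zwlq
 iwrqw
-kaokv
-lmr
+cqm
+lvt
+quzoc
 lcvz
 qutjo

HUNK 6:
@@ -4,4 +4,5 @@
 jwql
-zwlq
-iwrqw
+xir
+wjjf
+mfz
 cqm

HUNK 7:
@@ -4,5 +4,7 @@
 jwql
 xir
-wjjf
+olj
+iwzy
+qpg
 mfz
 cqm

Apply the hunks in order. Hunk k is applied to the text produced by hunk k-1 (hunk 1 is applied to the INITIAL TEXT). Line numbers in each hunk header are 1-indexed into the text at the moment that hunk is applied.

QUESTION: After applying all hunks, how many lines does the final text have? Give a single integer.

Answer: 14

Derivation:
Hunk 1: at line 8 remove [xeg,fkret] add [kaokv,pfke] -> 13 lines: gewbm ocn krex pgzsp jwql zwlq idrj nvfj kaokv pfke vxc xcqte qutjo
Hunk 2: at line 9 remove [pfke,vxc,xcqte] add [lmr,lcvz] -> 12 lines: gewbm ocn krex pgzsp jwql zwlq idrj nvfj kaokv lmr lcvz qutjo
Hunk 3: at line 1 remove [ocn,krex] add [jzce] -> 11 lines: gewbm jzce pgzsp jwql zwlq idrj nvfj kaokv lmr lcvz qutjo
Hunk 4: at line 4 remove [idrj,nvfj] add [iwrqw] -> 10 lines: gewbm jzce pgzsp jwql zwlq iwrqw kaokv lmr lcvz qutjo
Hunk 5: at line 5 remove [kaokv,lmr] add [cqm,lvt,quzoc] -> 11 lines: gewbm jzce pgzsp jwql zwlq iwrqw cqm lvt quzoc lcvz qutjo
Hunk 6: at line 4 remove [zwlq,iwrqw] add [xir,wjjf,mfz] -> 12 lines: gewbm jzce pgzsp jwql xir wjjf mfz cqm lvt quzoc lcvz qutjo
Hunk 7: at line 4 remove [wjjf] add [olj,iwzy,qpg] -> 14 lines: gewbm jzce pgzsp jwql xir olj iwzy qpg mfz cqm lvt quzoc lcvz qutjo
Final line count: 14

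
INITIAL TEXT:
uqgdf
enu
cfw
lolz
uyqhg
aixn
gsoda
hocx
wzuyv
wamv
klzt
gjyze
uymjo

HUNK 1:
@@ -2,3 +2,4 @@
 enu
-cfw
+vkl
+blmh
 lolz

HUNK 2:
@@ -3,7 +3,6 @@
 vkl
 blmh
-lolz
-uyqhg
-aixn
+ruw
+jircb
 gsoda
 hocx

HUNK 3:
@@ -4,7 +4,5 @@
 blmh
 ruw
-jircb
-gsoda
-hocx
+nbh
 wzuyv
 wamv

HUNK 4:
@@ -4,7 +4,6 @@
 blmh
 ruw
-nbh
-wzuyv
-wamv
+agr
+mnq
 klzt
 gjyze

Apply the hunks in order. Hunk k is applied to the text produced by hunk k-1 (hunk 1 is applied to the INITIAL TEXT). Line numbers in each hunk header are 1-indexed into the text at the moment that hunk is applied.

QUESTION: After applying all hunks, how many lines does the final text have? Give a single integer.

Hunk 1: at line 2 remove [cfw] add [vkl,blmh] -> 14 lines: uqgdf enu vkl blmh lolz uyqhg aixn gsoda hocx wzuyv wamv klzt gjyze uymjo
Hunk 2: at line 3 remove [lolz,uyqhg,aixn] add [ruw,jircb] -> 13 lines: uqgdf enu vkl blmh ruw jircb gsoda hocx wzuyv wamv klzt gjyze uymjo
Hunk 3: at line 4 remove [jircb,gsoda,hocx] add [nbh] -> 11 lines: uqgdf enu vkl blmh ruw nbh wzuyv wamv klzt gjyze uymjo
Hunk 4: at line 4 remove [nbh,wzuyv,wamv] add [agr,mnq] -> 10 lines: uqgdf enu vkl blmh ruw agr mnq klzt gjyze uymjo
Final line count: 10

Answer: 10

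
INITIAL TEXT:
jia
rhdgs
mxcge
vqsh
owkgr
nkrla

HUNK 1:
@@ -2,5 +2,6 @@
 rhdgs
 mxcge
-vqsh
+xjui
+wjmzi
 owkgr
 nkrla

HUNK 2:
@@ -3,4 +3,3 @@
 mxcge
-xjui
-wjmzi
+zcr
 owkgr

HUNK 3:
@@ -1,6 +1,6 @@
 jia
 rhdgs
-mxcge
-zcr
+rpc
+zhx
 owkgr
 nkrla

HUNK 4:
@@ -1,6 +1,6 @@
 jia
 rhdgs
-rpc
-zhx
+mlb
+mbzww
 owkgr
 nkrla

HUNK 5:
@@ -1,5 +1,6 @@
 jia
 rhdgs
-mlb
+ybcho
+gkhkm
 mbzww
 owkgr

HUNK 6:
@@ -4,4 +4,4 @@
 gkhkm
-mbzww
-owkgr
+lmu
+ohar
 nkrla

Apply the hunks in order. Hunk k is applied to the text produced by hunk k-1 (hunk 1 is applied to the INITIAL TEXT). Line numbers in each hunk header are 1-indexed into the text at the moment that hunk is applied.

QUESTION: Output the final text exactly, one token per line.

Answer: jia
rhdgs
ybcho
gkhkm
lmu
ohar
nkrla

Derivation:
Hunk 1: at line 2 remove [vqsh] add [xjui,wjmzi] -> 7 lines: jia rhdgs mxcge xjui wjmzi owkgr nkrla
Hunk 2: at line 3 remove [xjui,wjmzi] add [zcr] -> 6 lines: jia rhdgs mxcge zcr owkgr nkrla
Hunk 3: at line 1 remove [mxcge,zcr] add [rpc,zhx] -> 6 lines: jia rhdgs rpc zhx owkgr nkrla
Hunk 4: at line 1 remove [rpc,zhx] add [mlb,mbzww] -> 6 lines: jia rhdgs mlb mbzww owkgr nkrla
Hunk 5: at line 1 remove [mlb] add [ybcho,gkhkm] -> 7 lines: jia rhdgs ybcho gkhkm mbzww owkgr nkrla
Hunk 6: at line 4 remove [mbzww,owkgr] add [lmu,ohar] -> 7 lines: jia rhdgs ybcho gkhkm lmu ohar nkrla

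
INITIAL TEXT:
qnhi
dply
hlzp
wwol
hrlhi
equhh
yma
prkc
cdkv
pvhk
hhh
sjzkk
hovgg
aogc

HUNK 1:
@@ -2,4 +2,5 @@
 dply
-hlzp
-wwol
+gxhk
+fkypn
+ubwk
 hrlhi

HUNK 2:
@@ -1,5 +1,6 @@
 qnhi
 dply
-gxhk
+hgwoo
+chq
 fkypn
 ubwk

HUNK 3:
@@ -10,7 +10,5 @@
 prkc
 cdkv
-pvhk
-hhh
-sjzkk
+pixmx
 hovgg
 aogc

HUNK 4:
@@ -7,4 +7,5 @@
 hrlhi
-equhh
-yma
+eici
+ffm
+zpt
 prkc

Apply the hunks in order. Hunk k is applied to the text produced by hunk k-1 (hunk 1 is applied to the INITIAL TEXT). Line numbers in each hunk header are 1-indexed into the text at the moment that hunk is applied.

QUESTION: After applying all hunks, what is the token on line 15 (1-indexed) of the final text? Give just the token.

Answer: aogc

Derivation:
Hunk 1: at line 2 remove [hlzp,wwol] add [gxhk,fkypn,ubwk] -> 15 lines: qnhi dply gxhk fkypn ubwk hrlhi equhh yma prkc cdkv pvhk hhh sjzkk hovgg aogc
Hunk 2: at line 1 remove [gxhk] add [hgwoo,chq] -> 16 lines: qnhi dply hgwoo chq fkypn ubwk hrlhi equhh yma prkc cdkv pvhk hhh sjzkk hovgg aogc
Hunk 3: at line 10 remove [pvhk,hhh,sjzkk] add [pixmx] -> 14 lines: qnhi dply hgwoo chq fkypn ubwk hrlhi equhh yma prkc cdkv pixmx hovgg aogc
Hunk 4: at line 7 remove [equhh,yma] add [eici,ffm,zpt] -> 15 lines: qnhi dply hgwoo chq fkypn ubwk hrlhi eici ffm zpt prkc cdkv pixmx hovgg aogc
Final line 15: aogc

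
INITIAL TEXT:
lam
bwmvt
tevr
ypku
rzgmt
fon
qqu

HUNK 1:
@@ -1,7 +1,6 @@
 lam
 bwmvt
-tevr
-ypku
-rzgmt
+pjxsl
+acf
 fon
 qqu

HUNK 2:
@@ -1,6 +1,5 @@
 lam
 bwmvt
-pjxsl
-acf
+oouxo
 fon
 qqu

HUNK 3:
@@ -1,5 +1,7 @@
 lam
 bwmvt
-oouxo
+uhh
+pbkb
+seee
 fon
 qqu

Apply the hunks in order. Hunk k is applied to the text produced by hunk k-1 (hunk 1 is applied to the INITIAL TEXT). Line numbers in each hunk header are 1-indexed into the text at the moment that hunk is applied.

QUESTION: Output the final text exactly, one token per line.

Hunk 1: at line 1 remove [tevr,ypku,rzgmt] add [pjxsl,acf] -> 6 lines: lam bwmvt pjxsl acf fon qqu
Hunk 2: at line 1 remove [pjxsl,acf] add [oouxo] -> 5 lines: lam bwmvt oouxo fon qqu
Hunk 3: at line 1 remove [oouxo] add [uhh,pbkb,seee] -> 7 lines: lam bwmvt uhh pbkb seee fon qqu

Answer: lam
bwmvt
uhh
pbkb
seee
fon
qqu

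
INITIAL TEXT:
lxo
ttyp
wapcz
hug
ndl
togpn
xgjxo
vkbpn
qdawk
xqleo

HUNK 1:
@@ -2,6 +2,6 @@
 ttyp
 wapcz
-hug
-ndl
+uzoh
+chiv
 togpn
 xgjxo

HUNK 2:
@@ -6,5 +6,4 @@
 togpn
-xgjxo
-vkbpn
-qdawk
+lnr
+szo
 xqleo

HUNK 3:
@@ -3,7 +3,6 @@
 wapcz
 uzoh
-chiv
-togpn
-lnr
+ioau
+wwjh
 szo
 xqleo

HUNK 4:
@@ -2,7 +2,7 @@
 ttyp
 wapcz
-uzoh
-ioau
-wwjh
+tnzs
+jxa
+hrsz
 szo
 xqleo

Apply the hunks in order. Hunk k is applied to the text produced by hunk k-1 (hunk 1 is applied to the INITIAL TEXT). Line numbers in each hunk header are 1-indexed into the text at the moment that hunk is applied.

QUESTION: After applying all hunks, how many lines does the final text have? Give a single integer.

Hunk 1: at line 2 remove [hug,ndl] add [uzoh,chiv] -> 10 lines: lxo ttyp wapcz uzoh chiv togpn xgjxo vkbpn qdawk xqleo
Hunk 2: at line 6 remove [xgjxo,vkbpn,qdawk] add [lnr,szo] -> 9 lines: lxo ttyp wapcz uzoh chiv togpn lnr szo xqleo
Hunk 3: at line 3 remove [chiv,togpn,lnr] add [ioau,wwjh] -> 8 lines: lxo ttyp wapcz uzoh ioau wwjh szo xqleo
Hunk 4: at line 2 remove [uzoh,ioau,wwjh] add [tnzs,jxa,hrsz] -> 8 lines: lxo ttyp wapcz tnzs jxa hrsz szo xqleo
Final line count: 8

Answer: 8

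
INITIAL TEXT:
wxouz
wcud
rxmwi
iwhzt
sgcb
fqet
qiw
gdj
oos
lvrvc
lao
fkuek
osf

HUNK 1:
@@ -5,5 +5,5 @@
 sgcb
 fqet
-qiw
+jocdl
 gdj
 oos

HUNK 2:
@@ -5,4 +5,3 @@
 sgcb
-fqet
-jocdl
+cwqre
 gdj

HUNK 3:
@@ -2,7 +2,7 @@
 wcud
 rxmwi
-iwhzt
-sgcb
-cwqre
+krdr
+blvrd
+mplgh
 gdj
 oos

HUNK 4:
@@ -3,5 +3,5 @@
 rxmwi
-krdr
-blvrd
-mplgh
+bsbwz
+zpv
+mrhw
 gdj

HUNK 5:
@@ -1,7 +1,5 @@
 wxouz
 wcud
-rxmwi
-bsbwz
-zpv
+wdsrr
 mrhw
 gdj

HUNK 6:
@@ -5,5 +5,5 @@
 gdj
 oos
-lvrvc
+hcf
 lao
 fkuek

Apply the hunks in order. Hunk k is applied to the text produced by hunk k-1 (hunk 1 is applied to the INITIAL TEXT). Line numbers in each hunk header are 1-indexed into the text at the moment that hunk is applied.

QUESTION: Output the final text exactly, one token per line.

Hunk 1: at line 5 remove [qiw] add [jocdl] -> 13 lines: wxouz wcud rxmwi iwhzt sgcb fqet jocdl gdj oos lvrvc lao fkuek osf
Hunk 2: at line 5 remove [fqet,jocdl] add [cwqre] -> 12 lines: wxouz wcud rxmwi iwhzt sgcb cwqre gdj oos lvrvc lao fkuek osf
Hunk 3: at line 2 remove [iwhzt,sgcb,cwqre] add [krdr,blvrd,mplgh] -> 12 lines: wxouz wcud rxmwi krdr blvrd mplgh gdj oos lvrvc lao fkuek osf
Hunk 4: at line 3 remove [krdr,blvrd,mplgh] add [bsbwz,zpv,mrhw] -> 12 lines: wxouz wcud rxmwi bsbwz zpv mrhw gdj oos lvrvc lao fkuek osf
Hunk 5: at line 1 remove [rxmwi,bsbwz,zpv] add [wdsrr] -> 10 lines: wxouz wcud wdsrr mrhw gdj oos lvrvc lao fkuek osf
Hunk 6: at line 5 remove [lvrvc] add [hcf] -> 10 lines: wxouz wcud wdsrr mrhw gdj oos hcf lao fkuek osf

Answer: wxouz
wcud
wdsrr
mrhw
gdj
oos
hcf
lao
fkuek
osf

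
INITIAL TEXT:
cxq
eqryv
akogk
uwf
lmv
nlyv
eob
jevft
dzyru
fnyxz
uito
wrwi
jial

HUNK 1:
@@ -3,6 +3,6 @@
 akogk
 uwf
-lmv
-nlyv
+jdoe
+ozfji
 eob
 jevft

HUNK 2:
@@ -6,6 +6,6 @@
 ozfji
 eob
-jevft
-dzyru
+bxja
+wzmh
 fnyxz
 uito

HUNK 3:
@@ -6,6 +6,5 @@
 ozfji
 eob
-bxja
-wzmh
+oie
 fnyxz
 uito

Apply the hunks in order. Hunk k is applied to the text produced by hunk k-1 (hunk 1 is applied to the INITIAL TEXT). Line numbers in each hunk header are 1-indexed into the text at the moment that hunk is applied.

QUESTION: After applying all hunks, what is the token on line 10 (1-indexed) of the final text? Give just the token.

Hunk 1: at line 3 remove [lmv,nlyv] add [jdoe,ozfji] -> 13 lines: cxq eqryv akogk uwf jdoe ozfji eob jevft dzyru fnyxz uito wrwi jial
Hunk 2: at line 6 remove [jevft,dzyru] add [bxja,wzmh] -> 13 lines: cxq eqryv akogk uwf jdoe ozfji eob bxja wzmh fnyxz uito wrwi jial
Hunk 3: at line 6 remove [bxja,wzmh] add [oie] -> 12 lines: cxq eqryv akogk uwf jdoe ozfji eob oie fnyxz uito wrwi jial
Final line 10: uito

Answer: uito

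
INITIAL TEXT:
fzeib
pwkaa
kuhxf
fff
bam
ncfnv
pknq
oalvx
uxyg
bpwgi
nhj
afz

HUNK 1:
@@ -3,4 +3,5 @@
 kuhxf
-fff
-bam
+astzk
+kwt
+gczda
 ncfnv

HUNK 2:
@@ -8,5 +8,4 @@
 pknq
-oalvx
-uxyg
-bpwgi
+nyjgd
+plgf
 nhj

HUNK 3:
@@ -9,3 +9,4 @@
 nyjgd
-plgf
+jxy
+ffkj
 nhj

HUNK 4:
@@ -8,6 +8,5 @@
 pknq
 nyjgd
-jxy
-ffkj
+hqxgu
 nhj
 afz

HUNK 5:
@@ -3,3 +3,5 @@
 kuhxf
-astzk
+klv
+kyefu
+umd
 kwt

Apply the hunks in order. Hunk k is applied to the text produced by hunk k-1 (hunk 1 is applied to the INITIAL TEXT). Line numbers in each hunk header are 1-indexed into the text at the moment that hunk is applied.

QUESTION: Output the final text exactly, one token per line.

Answer: fzeib
pwkaa
kuhxf
klv
kyefu
umd
kwt
gczda
ncfnv
pknq
nyjgd
hqxgu
nhj
afz

Derivation:
Hunk 1: at line 3 remove [fff,bam] add [astzk,kwt,gczda] -> 13 lines: fzeib pwkaa kuhxf astzk kwt gczda ncfnv pknq oalvx uxyg bpwgi nhj afz
Hunk 2: at line 8 remove [oalvx,uxyg,bpwgi] add [nyjgd,plgf] -> 12 lines: fzeib pwkaa kuhxf astzk kwt gczda ncfnv pknq nyjgd plgf nhj afz
Hunk 3: at line 9 remove [plgf] add [jxy,ffkj] -> 13 lines: fzeib pwkaa kuhxf astzk kwt gczda ncfnv pknq nyjgd jxy ffkj nhj afz
Hunk 4: at line 8 remove [jxy,ffkj] add [hqxgu] -> 12 lines: fzeib pwkaa kuhxf astzk kwt gczda ncfnv pknq nyjgd hqxgu nhj afz
Hunk 5: at line 3 remove [astzk] add [klv,kyefu,umd] -> 14 lines: fzeib pwkaa kuhxf klv kyefu umd kwt gczda ncfnv pknq nyjgd hqxgu nhj afz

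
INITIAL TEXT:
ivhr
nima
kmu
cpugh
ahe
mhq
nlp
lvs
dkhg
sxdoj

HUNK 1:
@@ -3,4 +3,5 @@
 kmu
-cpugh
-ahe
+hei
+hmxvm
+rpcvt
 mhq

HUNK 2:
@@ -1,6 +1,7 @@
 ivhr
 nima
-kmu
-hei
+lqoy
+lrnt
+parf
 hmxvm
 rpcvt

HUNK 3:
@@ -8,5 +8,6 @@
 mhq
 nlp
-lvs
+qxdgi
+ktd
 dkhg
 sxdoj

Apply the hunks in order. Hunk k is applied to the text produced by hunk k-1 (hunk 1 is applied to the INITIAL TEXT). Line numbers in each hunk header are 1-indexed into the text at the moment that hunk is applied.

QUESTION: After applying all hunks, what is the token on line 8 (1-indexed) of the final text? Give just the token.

Hunk 1: at line 3 remove [cpugh,ahe] add [hei,hmxvm,rpcvt] -> 11 lines: ivhr nima kmu hei hmxvm rpcvt mhq nlp lvs dkhg sxdoj
Hunk 2: at line 1 remove [kmu,hei] add [lqoy,lrnt,parf] -> 12 lines: ivhr nima lqoy lrnt parf hmxvm rpcvt mhq nlp lvs dkhg sxdoj
Hunk 3: at line 8 remove [lvs] add [qxdgi,ktd] -> 13 lines: ivhr nima lqoy lrnt parf hmxvm rpcvt mhq nlp qxdgi ktd dkhg sxdoj
Final line 8: mhq

Answer: mhq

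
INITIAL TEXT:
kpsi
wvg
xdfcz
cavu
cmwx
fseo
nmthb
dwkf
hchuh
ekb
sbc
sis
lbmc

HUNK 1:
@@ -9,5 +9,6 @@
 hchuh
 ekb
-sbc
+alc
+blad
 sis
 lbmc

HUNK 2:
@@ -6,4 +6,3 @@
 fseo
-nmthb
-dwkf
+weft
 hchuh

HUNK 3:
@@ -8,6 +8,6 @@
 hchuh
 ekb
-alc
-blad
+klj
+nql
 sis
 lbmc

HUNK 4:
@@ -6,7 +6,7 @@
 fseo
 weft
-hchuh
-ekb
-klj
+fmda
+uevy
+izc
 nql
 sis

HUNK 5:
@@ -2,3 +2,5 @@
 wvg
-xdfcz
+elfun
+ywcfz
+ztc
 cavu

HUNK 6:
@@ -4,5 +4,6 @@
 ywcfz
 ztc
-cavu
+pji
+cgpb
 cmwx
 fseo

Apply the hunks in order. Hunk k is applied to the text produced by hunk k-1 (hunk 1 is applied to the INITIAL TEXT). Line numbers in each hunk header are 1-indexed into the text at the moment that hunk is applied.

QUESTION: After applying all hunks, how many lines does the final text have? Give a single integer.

Answer: 16

Derivation:
Hunk 1: at line 9 remove [sbc] add [alc,blad] -> 14 lines: kpsi wvg xdfcz cavu cmwx fseo nmthb dwkf hchuh ekb alc blad sis lbmc
Hunk 2: at line 6 remove [nmthb,dwkf] add [weft] -> 13 lines: kpsi wvg xdfcz cavu cmwx fseo weft hchuh ekb alc blad sis lbmc
Hunk 3: at line 8 remove [alc,blad] add [klj,nql] -> 13 lines: kpsi wvg xdfcz cavu cmwx fseo weft hchuh ekb klj nql sis lbmc
Hunk 4: at line 6 remove [hchuh,ekb,klj] add [fmda,uevy,izc] -> 13 lines: kpsi wvg xdfcz cavu cmwx fseo weft fmda uevy izc nql sis lbmc
Hunk 5: at line 2 remove [xdfcz] add [elfun,ywcfz,ztc] -> 15 lines: kpsi wvg elfun ywcfz ztc cavu cmwx fseo weft fmda uevy izc nql sis lbmc
Hunk 6: at line 4 remove [cavu] add [pji,cgpb] -> 16 lines: kpsi wvg elfun ywcfz ztc pji cgpb cmwx fseo weft fmda uevy izc nql sis lbmc
Final line count: 16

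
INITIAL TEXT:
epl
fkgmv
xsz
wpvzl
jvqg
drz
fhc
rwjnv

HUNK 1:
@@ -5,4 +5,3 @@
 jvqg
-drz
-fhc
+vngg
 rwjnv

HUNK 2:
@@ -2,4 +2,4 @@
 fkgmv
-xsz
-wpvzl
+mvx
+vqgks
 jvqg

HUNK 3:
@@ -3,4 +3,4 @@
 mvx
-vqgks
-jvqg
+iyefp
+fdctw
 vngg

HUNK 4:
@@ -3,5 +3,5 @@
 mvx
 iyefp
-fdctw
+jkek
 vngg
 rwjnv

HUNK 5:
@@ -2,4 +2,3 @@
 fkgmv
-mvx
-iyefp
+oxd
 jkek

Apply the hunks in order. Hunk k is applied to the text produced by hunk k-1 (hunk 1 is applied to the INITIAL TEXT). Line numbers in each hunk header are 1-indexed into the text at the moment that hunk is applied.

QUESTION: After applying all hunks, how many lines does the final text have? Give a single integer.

Hunk 1: at line 5 remove [drz,fhc] add [vngg] -> 7 lines: epl fkgmv xsz wpvzl jvqg vngg rwjnv
Hunk 2: at line 2 remove [xsz,wpvzl] add [mvx,vqgks] -> 7 lines: epl fkgmv mvx vqgks jvqg vngg rwjnv
Hunk 3: at line 3 remove [vqgks,jvqg] add [iyefp,fdctw] -> 7 lines: epl fkgmv mvx iyefp fdctw vngg rwjnv
Hunk 4: at line 3 remove [fdctw] add [jkek] -> 7 lines: epl fkgmv mvx iyefp jkek vngg rwjnv
Hunk 5: at line 2 remove [mvx,iyefp] add [oxd] -> 6 lines: epl fkgmv oxd jkek vngg rwjnv
Final line count: 6

Answer: 6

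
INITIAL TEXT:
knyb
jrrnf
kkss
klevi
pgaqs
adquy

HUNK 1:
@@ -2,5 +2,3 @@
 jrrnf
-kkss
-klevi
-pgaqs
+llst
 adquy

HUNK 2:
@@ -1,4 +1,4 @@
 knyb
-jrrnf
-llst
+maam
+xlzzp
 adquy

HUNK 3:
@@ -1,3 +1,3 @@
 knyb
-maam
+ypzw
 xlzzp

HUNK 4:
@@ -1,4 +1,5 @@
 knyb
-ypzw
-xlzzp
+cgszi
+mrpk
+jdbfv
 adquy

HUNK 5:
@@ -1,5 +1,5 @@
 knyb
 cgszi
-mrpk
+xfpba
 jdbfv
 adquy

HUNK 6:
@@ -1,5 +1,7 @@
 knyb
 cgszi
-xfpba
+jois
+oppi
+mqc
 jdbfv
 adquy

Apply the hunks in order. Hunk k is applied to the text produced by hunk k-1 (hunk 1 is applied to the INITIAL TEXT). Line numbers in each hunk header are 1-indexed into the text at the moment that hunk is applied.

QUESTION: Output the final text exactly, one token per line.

Hunk 1: at line 2 remove [kkss,klevi,pgaqs] add [llst] -> 4 lines: knyb jrrnf llst adquy
Hunk 2: at line 1 remove [jrrnf,llst] add [maam,xlzzp] -> 4 lines: knyb maam xlzzp adquy
Hunk 3: at line 1 remove [maam] add [ypzw] -> 4 lines: knyb ypzw xlzzp adquy
Hunk 4: at line 1 remove [ypzw,xlzzp] add [cgszi,mrpk,jdbfv] -> 5 lines: knyb cgszi mrpk jdbfv adquy
Hunk 5: at line 1 remove [mrpk] add [xfpba] -> 5 lines: knyb cgszi xfpba jdbfv adquy
Hunk 6: at line 1 remove [xfpba] add [jois,oppi,mqc] -> 7 lines: knyb cgszi jois oppi mqc jdbfv adquy

Answer: knyb
cgszi
jois
oppi
mqc
jdbfv
adquy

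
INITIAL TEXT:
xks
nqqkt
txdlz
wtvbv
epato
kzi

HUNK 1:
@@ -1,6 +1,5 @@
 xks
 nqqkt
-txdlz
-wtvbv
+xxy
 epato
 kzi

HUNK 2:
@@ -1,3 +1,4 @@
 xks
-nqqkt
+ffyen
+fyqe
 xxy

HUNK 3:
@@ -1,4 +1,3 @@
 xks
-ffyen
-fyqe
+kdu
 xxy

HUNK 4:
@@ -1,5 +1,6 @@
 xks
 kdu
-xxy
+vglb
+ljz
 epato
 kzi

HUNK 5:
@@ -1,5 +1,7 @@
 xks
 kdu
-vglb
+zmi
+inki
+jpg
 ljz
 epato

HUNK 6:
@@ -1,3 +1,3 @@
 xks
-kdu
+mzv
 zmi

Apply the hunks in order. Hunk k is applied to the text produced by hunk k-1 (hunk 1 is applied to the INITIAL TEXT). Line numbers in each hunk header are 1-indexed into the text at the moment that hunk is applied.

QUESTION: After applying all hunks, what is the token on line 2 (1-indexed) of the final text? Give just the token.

Answer: mzv

Derivation:
Hunk 1: at line 1 remove [txdlz,wtvbv] add [xxy] -> 5 lines: xks nqqkt xxy epato kzi
Hunk 2: at line 1 remove [nqqkt] add [ffyen,fyqe] -> 6 lines: xks ffyen fyqe xxy epato kzi
Hunk 3: at line 1 remove [ffyen,fyqe] add [kdu] -> 5 lines: xks kdu xxy epato kzi
Hunk 4: at line 1 remove [xxy] add [vglb,ljz] -> 6 lines: xks kdu vglb ljz epato kzi
Hunk 5: at line 1 remove [vglb] add [zmi,inki,jpg] -> 8 lines: xks kdu zmi inki jpg ljz epato kzi
Hunk 6: at line 1 remove [kdu] add [mzv] -> 8 lines: xks mzv zmi inki jpg ljz epato kzi
Final line 2: mzv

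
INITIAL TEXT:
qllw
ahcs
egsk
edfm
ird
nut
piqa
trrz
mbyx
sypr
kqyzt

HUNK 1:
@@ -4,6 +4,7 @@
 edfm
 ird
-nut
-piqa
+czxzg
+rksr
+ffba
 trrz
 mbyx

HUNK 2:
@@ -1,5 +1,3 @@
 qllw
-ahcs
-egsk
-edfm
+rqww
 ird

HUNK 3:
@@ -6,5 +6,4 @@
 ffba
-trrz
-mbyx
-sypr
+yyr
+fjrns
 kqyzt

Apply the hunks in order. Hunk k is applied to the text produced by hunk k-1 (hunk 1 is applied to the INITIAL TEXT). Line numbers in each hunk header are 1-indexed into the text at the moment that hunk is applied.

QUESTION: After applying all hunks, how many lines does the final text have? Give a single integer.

Answer: 9

Derivation:
Hunk 1: at line 4 remove [nut,piqa] add [czxzg,rksr,ffba] -> 12 lines: qllw ahcs egsk edfm ird czxzg rksr ffba trrz mbyx sypr kqyzt
Hunk 2: at line 1 remove [ahcs,egsk,edfm] add [rqww] -> 10 lines: qllw rqww ird czxzg rksr ffba trrz mbyx sypr kqyzt
Hunk 3: at line 6 remove [trrz,mbyx,sypr] add [yyr,fjrns] -> 9 lines: qllw rqww ird czxzg rksr ffba yyr fjrns kqyzt
Final line count: 9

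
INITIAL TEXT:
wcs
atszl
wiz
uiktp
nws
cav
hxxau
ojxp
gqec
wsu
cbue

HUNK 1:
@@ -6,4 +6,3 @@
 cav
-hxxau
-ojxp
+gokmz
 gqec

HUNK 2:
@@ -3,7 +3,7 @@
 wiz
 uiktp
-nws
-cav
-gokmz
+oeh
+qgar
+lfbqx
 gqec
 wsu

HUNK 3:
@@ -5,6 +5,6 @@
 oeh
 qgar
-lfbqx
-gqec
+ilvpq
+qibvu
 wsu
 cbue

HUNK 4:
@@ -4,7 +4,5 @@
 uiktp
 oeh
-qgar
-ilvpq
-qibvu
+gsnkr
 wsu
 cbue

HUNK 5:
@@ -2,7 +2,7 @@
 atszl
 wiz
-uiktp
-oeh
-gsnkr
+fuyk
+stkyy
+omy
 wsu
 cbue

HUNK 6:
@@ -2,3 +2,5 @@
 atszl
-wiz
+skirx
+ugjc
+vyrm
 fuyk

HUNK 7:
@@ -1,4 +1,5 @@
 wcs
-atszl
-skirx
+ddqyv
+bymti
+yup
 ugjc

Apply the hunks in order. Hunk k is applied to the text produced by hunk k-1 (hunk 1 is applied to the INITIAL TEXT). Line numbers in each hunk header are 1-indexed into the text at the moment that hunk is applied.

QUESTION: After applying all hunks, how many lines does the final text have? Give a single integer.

Hunk 1: at line 6 remove [hxxau,ojxp] add [gokmz] -> 10 lines: wcs atszl wiz uiktp nws cav gokmz gqec wsu cbue
Hunk 2: at line 3 remove [nws,cav,gokmz] add [oeh,qgar,lfbqx] -> 10 lines: wcs atszl wiz uiktp oeh qgar lfbqx gqec wsu cbue
Hunk 3: at line 5 remove [lfbqx,gqec] add [ilvpq,qibvu] -> 10 lines: wcs atszl wiz uiktp oeh qgar ilvpq qibvu wsu cbue
Hunk 4: at line 4 remove [qgar,ilvpq,qibvu] add [gsnkr] -> 8 lines: wcs atszl wiz uiktp oeh gsnkr wsu cbue
Hunk 5: at line 2 remove [uiktp,oeh,gsnkr] add [fuyk,stkyy,omy] -> 8 lines: wcs atszl wiz fuyk stkyy omy wsu cbue
Hunk 6: at line 2 remove [wiz] add [skirx,ugjc,vyrm] -> 10 lines: wcs atszl skirx ugjc vyrm fuyk stkyy omy wsu cbue
Hunk 7: at line 1 remove [atszl,skirx] add [ddqyv,bymti,yup] -> 11 lines: wcs ddqyv bymti yup ugjc vyrm fuyk stkyy omy wsu cbue
Final line count: 11

Answer: 11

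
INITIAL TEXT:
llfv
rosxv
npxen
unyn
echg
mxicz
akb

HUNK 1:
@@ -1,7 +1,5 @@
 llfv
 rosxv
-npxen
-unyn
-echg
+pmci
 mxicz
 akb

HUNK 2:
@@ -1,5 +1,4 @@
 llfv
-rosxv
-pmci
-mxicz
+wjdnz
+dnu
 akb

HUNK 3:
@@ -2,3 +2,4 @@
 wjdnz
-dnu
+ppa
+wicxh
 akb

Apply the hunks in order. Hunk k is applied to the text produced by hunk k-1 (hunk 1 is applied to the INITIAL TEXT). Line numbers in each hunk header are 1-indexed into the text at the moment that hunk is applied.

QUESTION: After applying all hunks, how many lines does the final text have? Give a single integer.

Hunk 1: at line 1 remove [npxen,unyn,echg] add [pmci] -> 5 lines: llfv rosxv pmci mxicz akb
Hunk 2: at line 1 remove [rosxv,pmci,mxicz] add [wjdnz,dnu] -> 4 lines: llfv wjdnz dnu akb
Hunk 3: at line 2 remove [dnu] add [ppa,wicxh] -> 5 lines: llfv wjdnz ppa wicxh akb
Final line count: 5

Answer: 5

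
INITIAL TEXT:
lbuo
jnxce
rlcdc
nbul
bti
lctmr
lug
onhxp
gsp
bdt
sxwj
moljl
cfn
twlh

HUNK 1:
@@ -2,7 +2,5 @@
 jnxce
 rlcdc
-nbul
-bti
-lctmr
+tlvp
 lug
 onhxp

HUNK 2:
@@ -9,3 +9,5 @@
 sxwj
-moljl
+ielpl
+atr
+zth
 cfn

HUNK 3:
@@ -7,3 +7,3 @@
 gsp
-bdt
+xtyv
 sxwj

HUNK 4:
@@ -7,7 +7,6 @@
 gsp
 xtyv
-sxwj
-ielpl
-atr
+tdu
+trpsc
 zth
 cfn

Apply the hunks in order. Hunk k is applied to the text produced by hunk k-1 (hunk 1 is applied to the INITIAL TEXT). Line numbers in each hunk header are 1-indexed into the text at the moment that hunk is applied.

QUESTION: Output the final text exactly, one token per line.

Hunk 1: at line 2 remove [nbul,bti,lctmr] add [tlvp] -> 12 lines: lbuo jnxce rlcdc tlvp lug onhxp gsp bdt sxwj moljl cfn twlh
Hunk 2: at line 9 remove [moljl] add [ielpl,atr,zth] -> 14 lines: lbuo jnxce rlcdc tlvp lug onhxp gsp bdt sxwj ielpl atr zth cfn twlh
Hunk 3: at line 7 remove [bdt] add [xtyv] -> 14 lines: lbuo jnxce rlcdc tlvp lug onhxp gsp xtyv sxwj ielpl atr zth cfn twlh
Hunk 4: at line 7 remove [sxwj,ielpl,atr] add [tdu,trpsc] -> 13 lines: lbuo jnxce rlcdc tlvp lug onhxp gsp xtyv tdu trpsc zth cfn twlh

Answer: lbuo
jnxce
rlcdc
tlvp
lug
onhxp
gsp
xtyv
tdu
trpsc
zth
cfn
twlh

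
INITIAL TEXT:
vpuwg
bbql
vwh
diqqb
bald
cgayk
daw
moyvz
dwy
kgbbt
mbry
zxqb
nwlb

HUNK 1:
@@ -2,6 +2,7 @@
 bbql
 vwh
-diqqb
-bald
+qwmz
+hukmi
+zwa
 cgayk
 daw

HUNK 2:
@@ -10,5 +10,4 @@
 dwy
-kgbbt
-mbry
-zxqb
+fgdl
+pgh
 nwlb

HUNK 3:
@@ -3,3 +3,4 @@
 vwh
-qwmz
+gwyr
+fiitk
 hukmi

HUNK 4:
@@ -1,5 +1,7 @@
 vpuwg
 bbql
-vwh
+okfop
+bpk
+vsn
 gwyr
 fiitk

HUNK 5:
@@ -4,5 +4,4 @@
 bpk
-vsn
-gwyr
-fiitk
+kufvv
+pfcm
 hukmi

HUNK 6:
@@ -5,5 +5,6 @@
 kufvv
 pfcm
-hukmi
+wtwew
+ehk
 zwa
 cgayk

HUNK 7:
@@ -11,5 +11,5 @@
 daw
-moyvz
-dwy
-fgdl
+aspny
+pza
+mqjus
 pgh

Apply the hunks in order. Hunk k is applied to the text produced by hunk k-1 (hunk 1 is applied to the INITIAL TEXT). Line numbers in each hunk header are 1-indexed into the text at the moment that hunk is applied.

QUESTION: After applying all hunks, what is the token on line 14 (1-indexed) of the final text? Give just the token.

Hunk 1: at line 2 remove [diqqb,bald] add [qwmz,hukmi,zwa] -> 14 lines: vpuwg bbql vwh qwmz hukmi zwa cgayk daw moyvz dwy kgbbt mbry zxqb nwlb
Hunk 2: at line 10 remove [kgbbt,mbry,zxqb] add [fgdl,pgh] -> 13 lines: vpuwg bbql vwh qwmz hukmi zwa cgayk daw moyvz dwy fgdl pgh nwlb
Hunk 3: at line 3 remove [qwmz] add [gwyr,fiitk] -> 14 lines: vpuwg bbql vwh gwyr fiitk hukmi zwa cgayk daw moyvz dwy fgdl pgh nwlb
Hunk 4: at line 1 remove [vwh] add [okfop,bpk,vsn] -> 16 lines: vpuwg bbql okfop bpk vsn gwyr fiitk hukmi zwa cgayk daw moyvz dwy fgdl pgh nwlb
Hunk 5: at line 4 remove [vsn,gwyr,fiitk] add [kufvv,pfcm] -> 15 lines: vpuwg bbql okfop bpk kufvv pfcm hukmi zwa cgayk daw moyvz dwy fgdl pgh nwlb
Hunk 6: at line 5 remove [hukmi] add [wtwew,ehk] -> 16 lines: vpuwg bbql okfop bpk kufvv pfcm wtwew ehk zwa cgayk daw moyvz dwy fgdl pgh nwlb
Hunk 7: at line 11 remove [moyvz,dwy,fgdl] add [aspny,pza,mqjus] -> 16 lines: vpuwg bbql okfop bpk kufvv pfcm wtwew ehk zwa cgayk daw aspny pza mqjus pgh nwlb
Final line 14: mqjus

Answer: mqjus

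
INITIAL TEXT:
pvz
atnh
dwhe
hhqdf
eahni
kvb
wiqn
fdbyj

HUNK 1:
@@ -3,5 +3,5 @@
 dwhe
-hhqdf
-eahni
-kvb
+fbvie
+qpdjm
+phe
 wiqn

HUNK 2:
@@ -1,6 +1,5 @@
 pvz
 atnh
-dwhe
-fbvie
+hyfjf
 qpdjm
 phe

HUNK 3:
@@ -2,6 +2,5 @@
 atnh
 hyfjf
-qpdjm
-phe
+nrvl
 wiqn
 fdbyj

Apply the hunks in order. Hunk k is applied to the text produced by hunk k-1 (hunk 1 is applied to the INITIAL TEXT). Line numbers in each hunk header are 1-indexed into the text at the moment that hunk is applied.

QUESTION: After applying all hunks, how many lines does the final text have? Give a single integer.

Answer: 6

Derivation:
Hunk 1: at line 3 remove [hhqdf,eahni,kvb] add [fbvie,qpdjm,phe] -> 8 lines: pvz atnh dwhe fbvie qpdjm phe wiqn fdbyj
Hunk 2: at line 1 remove [dwhe,fbvie] add [hyfjf] -> 7 lines: pvz atnh hyfjf qpdjm phe wiqn fdbyj
Hunk 3: at line 2 remove [qpdjm,phe] add [nrvl] -> 6 lines: pvz atnh hyfjf nrvl wiqn fdbyj
Final line count: 6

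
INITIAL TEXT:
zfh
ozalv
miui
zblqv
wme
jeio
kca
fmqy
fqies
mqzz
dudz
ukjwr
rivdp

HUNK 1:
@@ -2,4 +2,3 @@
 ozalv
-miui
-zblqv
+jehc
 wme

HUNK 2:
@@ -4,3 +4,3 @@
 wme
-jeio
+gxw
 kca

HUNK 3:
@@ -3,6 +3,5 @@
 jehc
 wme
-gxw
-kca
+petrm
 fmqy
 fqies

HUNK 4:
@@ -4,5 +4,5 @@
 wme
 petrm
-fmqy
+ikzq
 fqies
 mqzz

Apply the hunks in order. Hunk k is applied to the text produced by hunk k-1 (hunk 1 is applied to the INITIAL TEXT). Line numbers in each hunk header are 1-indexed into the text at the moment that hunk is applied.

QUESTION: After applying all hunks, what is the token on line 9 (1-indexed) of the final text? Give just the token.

Answer: dudz

Derivation:
Hunk 1: at line 2 remove [miui,zblqv] add [jehc] -> 12 lines: zfh ozalv jehc wme jeio kca fmqy fqies mqzz dudz ukjwr rivdp
Hunk 2: at line 4 remove [jeio] add [gxw] -> 12 lines: zfh ozalv jehc wme gxw kca fmqy fqies mqzz dudz ukjwr rivdp
Hunk 3: at line 3 remove [gxw,kca] add [petrm] -> 11 lines: zfh ozalv jehc wme petrm fmqy fqies mqzz dudz ukjwr rivdp
Hunk 4: at line 4 remove [fmqy] add [ikzq] -> 11 lines: zfh ozalv jehc wme petrm ikzq fqies mqzz dudz ukjwr rivdp
Final line 9: dudz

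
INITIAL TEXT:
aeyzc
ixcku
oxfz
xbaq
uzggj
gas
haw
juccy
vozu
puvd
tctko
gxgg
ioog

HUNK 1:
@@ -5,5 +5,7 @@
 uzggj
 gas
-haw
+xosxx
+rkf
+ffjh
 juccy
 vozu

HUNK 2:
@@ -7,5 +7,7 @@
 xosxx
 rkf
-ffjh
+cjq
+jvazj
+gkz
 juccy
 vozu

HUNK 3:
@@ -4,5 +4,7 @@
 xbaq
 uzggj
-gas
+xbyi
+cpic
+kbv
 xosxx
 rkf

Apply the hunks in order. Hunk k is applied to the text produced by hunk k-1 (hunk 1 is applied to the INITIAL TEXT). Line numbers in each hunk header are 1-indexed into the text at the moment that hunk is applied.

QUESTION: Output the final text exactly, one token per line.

Answer: aeyzc
ixcku
oxfz
xbaq
uzggj
xbyi
cpic
kbv
xosxx
rkf
cjq
jvazj
gkz
juccy
vozu
puvd
tctko
gxgg
ioog

Derivation:
Hunk 1: at line 5 remove [haw] add [xosxx,rkf,ffjh] -> 15 lines: aeyzc ixcku oxfz xbaq uzggj gas xosxx rkf ffjh juccy vozu puvd tctko gxgg ioog
Hunk 2: at line 7 remove [ffjh] add [cjq,jvazj,gkz] -> 17 lines: aeyzc ixcku oxfz xbaq uzggj gas xosxx rkf cjq jvazj gkz juccy vozu puvd tctko gxgg ioog
Hunk 3: at line 4 remove [gas] add [xbyi,cpic,kbv] -> 19 lines: aeyzc ixcku oxfz xbaq uzggj xbyi cpic kbv xosxx rkf cjq jvazj gkz juccy vozu puvd tctko gxgg ioog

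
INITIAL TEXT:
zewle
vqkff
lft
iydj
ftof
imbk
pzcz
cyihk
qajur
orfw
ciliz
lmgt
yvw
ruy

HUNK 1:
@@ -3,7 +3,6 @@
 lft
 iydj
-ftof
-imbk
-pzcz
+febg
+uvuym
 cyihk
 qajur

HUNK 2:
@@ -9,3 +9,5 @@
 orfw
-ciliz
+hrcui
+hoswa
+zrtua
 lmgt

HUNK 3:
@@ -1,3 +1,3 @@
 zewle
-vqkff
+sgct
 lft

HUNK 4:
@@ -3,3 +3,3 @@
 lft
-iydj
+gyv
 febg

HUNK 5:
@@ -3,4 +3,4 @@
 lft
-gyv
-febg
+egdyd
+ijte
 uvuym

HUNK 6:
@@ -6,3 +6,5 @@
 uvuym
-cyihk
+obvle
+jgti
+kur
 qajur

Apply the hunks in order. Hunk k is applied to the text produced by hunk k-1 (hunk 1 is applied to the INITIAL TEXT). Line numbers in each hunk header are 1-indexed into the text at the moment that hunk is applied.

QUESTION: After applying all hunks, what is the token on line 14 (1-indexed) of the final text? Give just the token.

Hunk 1: at line 3 remove [ftof,imbk,pzcz] add [febg,uvuym] -> 13 lines: zewle vqkff lft iydj febg uvuym cyihk qajur orfw ciliz lmgt yvw ruy
Hunk 2: at line 9 remove [ciliz] add [hrcui,hoswa,zrtua] -> 15 lines: zewle vqkff lft iydj febg uvuym cyihk qajur orfw hrcui hoswa zrtua lmgt yvw ruy
Hunk 3: at line 1 remove [vqkff] add [sgct] -> 15 lines: zewle sgct lft iydj febg uvuym cyihk qajur orfw hrcui hoswa zrtua lmgt yvw ruy
Hunk 4: at line 3 remove [iydj] add [gyv] -> 15 lines: zewle sgct lft gyv febg uvuym cyihk qajur orfw hrcui hoswa zrtua lmgt yvw ruy
Hunk 5: at line 3 remove [gyv,febg] add [egdyd,ijte] -> 15 lines: zewle sgct lft egdyd ijte uvuym cyihk qajur orfw hrcui hoswa zrtua lmgt yvw ruy
Hunk 6: at line 6 remove [cyihk] add [obvle,jgti,kur] -> 17 lines: zewle sgct lft egdyd ijte uvuym obvle jgti kur qajur orfw hrcui hoswa zrtua lmgt yvw ruy
Final line 14: zrtua

Answer: zrtua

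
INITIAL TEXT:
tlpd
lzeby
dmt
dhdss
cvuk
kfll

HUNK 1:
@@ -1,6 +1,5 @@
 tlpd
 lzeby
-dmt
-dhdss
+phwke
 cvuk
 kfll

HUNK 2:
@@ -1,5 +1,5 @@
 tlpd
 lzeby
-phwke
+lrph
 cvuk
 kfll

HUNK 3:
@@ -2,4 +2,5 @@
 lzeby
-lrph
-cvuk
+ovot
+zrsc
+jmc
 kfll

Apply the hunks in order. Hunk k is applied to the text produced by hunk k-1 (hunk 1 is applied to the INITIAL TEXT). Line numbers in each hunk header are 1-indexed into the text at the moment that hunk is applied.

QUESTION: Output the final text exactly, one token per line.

Hunk 1: at line 1 remove [dmt,dhdss] add [phwke] -> 5 lines: tlpd lzeby phwke cvuk kfll
Hunk 2: at line 1 remove [phwke] add [lrph] -> 5 lines: tlpd lzeby lrph cvuk kfll
Hunk 3: at line 2 remove [lrph,cvuk] add [ovot,zrsc,jmc] -> 6 lines: tlpd lzeby ovot zrsc jmc kfll

Answer: tlpd
lzeby
ovot
zrsc
jmc
kfll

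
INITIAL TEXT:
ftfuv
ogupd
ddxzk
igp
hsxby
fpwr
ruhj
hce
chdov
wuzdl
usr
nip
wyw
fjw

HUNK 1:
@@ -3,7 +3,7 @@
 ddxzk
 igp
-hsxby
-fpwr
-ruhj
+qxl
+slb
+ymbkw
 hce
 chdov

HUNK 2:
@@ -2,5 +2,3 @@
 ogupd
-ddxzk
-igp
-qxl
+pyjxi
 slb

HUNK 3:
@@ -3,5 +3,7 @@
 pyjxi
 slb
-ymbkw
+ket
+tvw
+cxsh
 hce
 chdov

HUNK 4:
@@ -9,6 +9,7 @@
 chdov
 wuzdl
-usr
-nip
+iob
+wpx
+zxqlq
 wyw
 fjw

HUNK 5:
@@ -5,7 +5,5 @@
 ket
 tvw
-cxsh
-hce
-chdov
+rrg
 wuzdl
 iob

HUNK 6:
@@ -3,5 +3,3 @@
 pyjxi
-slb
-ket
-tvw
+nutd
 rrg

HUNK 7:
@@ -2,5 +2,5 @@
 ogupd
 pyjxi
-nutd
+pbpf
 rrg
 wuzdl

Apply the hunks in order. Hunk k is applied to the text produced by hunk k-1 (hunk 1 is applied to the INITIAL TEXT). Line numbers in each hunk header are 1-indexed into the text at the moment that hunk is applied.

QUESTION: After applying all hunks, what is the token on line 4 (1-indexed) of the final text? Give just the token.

Hunk 1: at line 3 remove [hsxby,fpwr,ruhj] add [qxl,slb,ymbkw] -> 14 lines: ftfuv ogupd ddxzk igp qxl slb ymbkw hce chdov wuzdl usr nip wyw fjw
Hunk 2: at line 2 remove [ddxzk,igp,qxl] add [pyjxi] -> 12 lines: ftfuv ogupd pyjxi slb ymbkw hce chdov wuzdl usr nip wyw fjw
Hunk 3: at line 3 remove [ymbkw] add [ket,tvw,cxsh] -> 14 lines: ftfuv ogupd pyjxi slb ket tvw cxsh hce chdov wuzdl usr nip wyw fjw
Hunk 4: at line 9 remove [usr,nip] add [iob,wpx,zxqlq] -> 15 lines: ftfuv ogupd pyjxi slb ket tvw cxsh hce chdov wuzdl iob wpx zxqlq wyw fjw
Hunk 5: at line 5 remove [cxsh,hce,chdov] add [rrg] -> 13 lines: ftfuv ogupd pyjxi slb ket tvw rrg wuzdl iob wpx zxqlq wyw fjw
Hunk 6: at line 3 remove [slb,ket,tvw] add [nutd] -> 11 lines: ftfuv ogupd pyjxi nutd rrg wuzdl iob wpx zxqlq wyw fjw
Hunk 7: at line 2 remove [nutd] add [pbpf] -> 11 lines: ftfuv ogupd pyjxi pbpf rrg wuzdl iob wpx zxqlq wyw fjw
Final line 4: pbpf

Answer: pbpf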